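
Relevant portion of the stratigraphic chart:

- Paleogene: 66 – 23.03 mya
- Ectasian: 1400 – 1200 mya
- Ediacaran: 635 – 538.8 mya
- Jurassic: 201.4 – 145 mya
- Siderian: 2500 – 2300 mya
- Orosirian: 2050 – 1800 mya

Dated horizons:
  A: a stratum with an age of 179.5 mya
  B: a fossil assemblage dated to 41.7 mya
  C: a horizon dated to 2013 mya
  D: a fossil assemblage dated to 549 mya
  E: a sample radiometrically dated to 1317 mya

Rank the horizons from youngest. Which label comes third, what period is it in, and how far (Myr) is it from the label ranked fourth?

Sorted youngest-first by Ma: B (41.7), A (179.5), D (549), E (1317), C (2013).
The third youngest is D at 549 Ma, which lies in 635–538.8 Ma: the Ediacaran.
The fourth youngest is E at 1317 Ma; separation = |549 − 1317| = 768 Myr.

D, in the Ediacaran; 768 million years to E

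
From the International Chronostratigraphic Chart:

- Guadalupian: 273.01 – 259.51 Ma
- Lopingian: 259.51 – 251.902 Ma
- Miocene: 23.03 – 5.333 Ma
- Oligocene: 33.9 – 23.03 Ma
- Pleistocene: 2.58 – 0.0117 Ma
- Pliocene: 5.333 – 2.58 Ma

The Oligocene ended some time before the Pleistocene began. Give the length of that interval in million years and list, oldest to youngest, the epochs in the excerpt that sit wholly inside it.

End of Oligocene = 23.03 Ma; start of Pleistocene = 2.58 Ma.
Gap = 23.03 − 2.58 = 20.45 Myr.
Epochs wholly inside 23.03–2.58 Ma: Miocene (23.03–5.333), Pliocene (5.333–2.58).

20.45 million years; Miocene, Pliocene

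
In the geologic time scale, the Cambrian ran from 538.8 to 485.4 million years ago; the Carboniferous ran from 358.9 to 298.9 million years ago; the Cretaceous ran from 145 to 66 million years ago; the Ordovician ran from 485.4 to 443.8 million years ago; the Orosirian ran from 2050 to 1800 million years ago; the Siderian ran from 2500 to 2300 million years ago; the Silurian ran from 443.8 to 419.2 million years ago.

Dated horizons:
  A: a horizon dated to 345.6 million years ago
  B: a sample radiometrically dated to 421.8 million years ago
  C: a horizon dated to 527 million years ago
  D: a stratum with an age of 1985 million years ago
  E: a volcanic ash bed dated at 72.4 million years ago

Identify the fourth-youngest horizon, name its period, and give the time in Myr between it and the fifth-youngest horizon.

C, in the Cambrian; 1458 million years to D

Smaller Ma means younger, so youngest first: E 72.4 < A 345.6 < B 421.8 < C 527 < D 1985.
Counting 4 along gives C (527 Ma); the excerpt puts that inside the Cambrian, 538.8–485.4 Ma.
Next in line is D (1985 Ma), and 1985 − 527 = 1458 Myr.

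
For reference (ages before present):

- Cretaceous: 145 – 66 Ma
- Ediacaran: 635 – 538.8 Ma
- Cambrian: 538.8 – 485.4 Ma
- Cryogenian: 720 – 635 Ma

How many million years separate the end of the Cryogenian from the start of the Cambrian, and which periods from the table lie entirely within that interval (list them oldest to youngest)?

96.2 million years; Ediacaran

End of Cryogenian = 635 Ma; start of Cambrian = 538.8 Ma.
Gap = 635 − 538.8 = 96.2 Myr.
Periods wholly inside 635–538.8 Ma: Ediacaran (635–538.8).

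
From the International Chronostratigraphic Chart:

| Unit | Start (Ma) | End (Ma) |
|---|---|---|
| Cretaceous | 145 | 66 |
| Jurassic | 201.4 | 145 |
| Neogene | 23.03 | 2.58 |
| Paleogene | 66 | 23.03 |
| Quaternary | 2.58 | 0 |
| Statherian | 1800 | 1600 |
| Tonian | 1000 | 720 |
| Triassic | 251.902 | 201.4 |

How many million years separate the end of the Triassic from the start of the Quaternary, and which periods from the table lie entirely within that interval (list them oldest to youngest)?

End of Triassic = 201.4 Ma; start of Quaternary = 2.58 Ma.
Gap = 201.4 − 2.58 = 198.82 Myr.
Periods wholly inside 201.4–2.58 Ma: Jurassic (201.4–145), Cretaceous (145–66), Paleogene (66–23.03), Neogene (23.03–2.58).

198.82 million years; Jurassic, Cretaceous, Paleogene, Neogene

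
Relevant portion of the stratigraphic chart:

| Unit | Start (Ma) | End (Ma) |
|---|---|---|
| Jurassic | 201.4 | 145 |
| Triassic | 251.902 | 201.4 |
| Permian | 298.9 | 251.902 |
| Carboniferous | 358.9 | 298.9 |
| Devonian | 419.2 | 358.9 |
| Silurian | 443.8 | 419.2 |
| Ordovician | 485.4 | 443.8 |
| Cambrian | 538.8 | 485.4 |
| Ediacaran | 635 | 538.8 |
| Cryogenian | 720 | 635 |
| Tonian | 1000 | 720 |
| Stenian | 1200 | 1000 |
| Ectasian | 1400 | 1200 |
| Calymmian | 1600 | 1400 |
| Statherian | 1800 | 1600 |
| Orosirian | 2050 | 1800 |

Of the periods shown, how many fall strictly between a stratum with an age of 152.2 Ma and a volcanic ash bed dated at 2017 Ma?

The older date is 2017 Ma and the younger is 152.2 Ma.
Periods with start < 2017 and end > 152.2 Ma: Statherian (1800–1600), Calymmian (1600–1400), Ectasian (1400–1200), Stenian (1200–1000), Tonian (1000–720), Cryogenian (720–635), Ediacaran (635–538.8), Cambrian (538.8–485.4), Ordovician (485.4–443.8), Silurian (443.8–419.2), Devonian (419.2–358.9), Carboniferous (358.9–298.9), Permian (298.9–251.902), Triassic (251.902–201.4).
That is 14 complete periods.

14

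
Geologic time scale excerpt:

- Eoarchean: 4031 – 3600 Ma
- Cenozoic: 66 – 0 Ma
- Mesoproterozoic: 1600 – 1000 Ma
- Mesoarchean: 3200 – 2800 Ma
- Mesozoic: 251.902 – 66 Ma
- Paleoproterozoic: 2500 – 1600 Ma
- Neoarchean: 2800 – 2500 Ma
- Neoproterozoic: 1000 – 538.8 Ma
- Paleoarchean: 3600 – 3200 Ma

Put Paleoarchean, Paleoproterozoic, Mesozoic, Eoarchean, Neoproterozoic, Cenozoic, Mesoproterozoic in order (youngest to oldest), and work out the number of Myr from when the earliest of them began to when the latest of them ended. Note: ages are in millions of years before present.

From the excerpt: Paleoarchean 3600–3200; Paleoproterozoic 2500–1600; Mesozoic 251.902–66; Eoarchean 4031–3600; Neoproterozoic 1000–538.8; Cenozoic 66–0; Mesoproterozoic 1600–1000 (Ma).
Larger Ma is earlier, so the oldest is Eoarchean and the youngest is Cenozoic; youngest to oldest: Cenozoic, Mesozoic, Neoproterozoic, Mesoproterozoic, Paleoproterozoic, Paleoarchean, Eoarchean.
Oldest start 4031 minus youngest end 0 gives 4031 Myr overall.

Cenozoic → Mesozoic → Neoproterozoic → Mesoproterozoic → Paleoproterozoic → Paleoarchean → Eoarchean; total span 4031 Myr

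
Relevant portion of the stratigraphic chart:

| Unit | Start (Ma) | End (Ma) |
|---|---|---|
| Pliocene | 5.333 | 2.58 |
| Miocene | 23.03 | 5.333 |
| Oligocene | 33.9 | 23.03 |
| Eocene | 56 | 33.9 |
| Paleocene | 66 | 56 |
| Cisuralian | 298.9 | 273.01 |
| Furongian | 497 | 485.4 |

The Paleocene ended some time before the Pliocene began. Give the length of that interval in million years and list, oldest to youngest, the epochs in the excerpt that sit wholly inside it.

50.667 million years; Eocene, Oligocene, Miocene

End of Paleocene = 56 Ma; start of Pliocene = 5.333 Ma.
Gap = 56 − 5.333 = 50.667 Myr.
Epochs wholly inside 56–5.333 Ma: Eocene (56–33.9), Oligocene (33.9–23.03), Miocene (23.03–5.333).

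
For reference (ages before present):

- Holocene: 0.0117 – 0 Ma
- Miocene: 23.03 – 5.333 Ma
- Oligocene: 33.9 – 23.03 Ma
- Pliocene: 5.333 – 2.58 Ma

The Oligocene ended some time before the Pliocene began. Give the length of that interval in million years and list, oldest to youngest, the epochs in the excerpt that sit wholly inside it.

17.697 million years; Miocene

End of Oligocene = 23.03 Ma; start of Pliocene = 5.333 Ma.
Gap = 23.03 − 5.333 = 17.697 Myr.
Epochs wholly inside 23.03–5.333 Ma: Miocene (23.03–5.333).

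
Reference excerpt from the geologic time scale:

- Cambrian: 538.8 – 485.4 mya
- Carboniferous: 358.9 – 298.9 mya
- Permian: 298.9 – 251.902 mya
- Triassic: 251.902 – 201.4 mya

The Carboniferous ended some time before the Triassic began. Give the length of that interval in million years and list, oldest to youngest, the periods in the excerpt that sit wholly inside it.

End of Carboniferous = 298.9 Ma; start of Triassic = 251.902 Ma.
Gap = 298.9 − 251.902 = 46.998 Myr.
Periods wholly inside 298.9–251.902 Ma: Permian (298.9–251.902).

46.998 million years; Permian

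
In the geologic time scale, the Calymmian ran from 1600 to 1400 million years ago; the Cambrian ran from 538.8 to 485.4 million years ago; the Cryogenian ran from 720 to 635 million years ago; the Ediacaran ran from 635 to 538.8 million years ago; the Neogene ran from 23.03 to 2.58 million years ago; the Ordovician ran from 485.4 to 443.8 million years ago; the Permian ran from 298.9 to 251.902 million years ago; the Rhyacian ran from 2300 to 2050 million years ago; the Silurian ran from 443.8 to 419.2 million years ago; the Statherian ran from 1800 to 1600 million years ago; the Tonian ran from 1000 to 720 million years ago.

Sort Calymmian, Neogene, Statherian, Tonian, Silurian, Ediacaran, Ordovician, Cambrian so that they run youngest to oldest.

Read off each span (Ma): Calymmian 1600–1400; Neogene 23.03–2.58; Statherian 1800–1600; Tonian 1000–720; Silurian 443.8–419.2; Ediacaran 635–538.8; Ordovician 485.4–443.8; Cambrian 538.8–485.4.
Larger Ma is older, so oldest→youngest is Statherian, Calymmian, Tonian, Ediacaran, Cambrian, Ordovician, Silurian, Neogene; reverse it for youngest→oldest.

Neogene, then Silurian, then Ordovician, then Cambrian, then Ediacaran, then Tonian, then Calymmian, then Statherian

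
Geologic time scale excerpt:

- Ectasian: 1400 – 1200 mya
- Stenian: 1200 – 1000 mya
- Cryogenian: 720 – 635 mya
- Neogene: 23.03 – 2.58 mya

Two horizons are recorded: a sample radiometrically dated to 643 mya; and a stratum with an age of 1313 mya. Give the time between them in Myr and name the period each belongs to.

Elapsed time: 1313 − 643 = 670 Myr.
643 Ma lies within 720–635 Ma: Cryogenian.
1313 Ma lies within 1400–1200 Ma: Ectasian.

670 million years apart; the first in the Cryogenian, the second in the Ectasian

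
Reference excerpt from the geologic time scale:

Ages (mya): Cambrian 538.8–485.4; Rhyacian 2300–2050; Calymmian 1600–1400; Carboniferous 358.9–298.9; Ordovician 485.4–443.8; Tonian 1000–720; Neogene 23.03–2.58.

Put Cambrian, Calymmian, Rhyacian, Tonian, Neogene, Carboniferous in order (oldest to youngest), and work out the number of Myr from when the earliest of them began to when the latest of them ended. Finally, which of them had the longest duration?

From the excerpt: Cambrian 538.8–485.4; Calymmian 1600–1400; Rhyacian 2300–2050; Tonian 1000–720; Neogene 23.03–2.58; Carboniferous 358.9–298.9 (Ma).
Larger Ma is earlier, so the oldest is Rhyacian and the youngest is Neogene; oldest to youngest: Rhyacian, Calymmian, Tonian, Cambrian, Carboniferous, Neogene.
Oldest start 2300 minus youngest end 2.58 gives 2297.42 Myr overall.
Individual lengths (start − end): Cambrian 53.4; Calymmian 200; Rhyacian 250; Tonian 280; Carboniferous 60; Neogene 20.45. The largest is Tonian at 280 Myr.

Rhyacian → Calymmian → Tonian → Cambrian → Carboniferous → Neogene; total span 2297.42 Myr; longest is Tonian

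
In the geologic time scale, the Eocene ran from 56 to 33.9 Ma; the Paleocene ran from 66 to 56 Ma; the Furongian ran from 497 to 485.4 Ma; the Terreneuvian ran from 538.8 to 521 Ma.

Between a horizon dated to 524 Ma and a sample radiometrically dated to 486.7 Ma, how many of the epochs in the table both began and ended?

The older date is 524 Ma and the younger is 486.7 Ma.
No epoch both begins after 524 Ma and ends before 486.7 Ma, so the count is 0.

0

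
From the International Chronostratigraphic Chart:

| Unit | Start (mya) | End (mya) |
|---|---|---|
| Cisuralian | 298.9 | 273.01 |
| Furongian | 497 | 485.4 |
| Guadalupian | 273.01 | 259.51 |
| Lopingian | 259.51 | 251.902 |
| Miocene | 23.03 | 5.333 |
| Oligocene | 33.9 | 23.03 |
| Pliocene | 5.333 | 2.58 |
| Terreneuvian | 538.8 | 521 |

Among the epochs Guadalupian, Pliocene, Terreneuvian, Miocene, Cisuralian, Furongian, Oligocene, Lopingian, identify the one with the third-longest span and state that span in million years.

Miocene, 17.697 million years

Start − end for each: Guadalupian 273.01 − 259.51 = 13.5; Pliocene 5.333 − 2.58 = 2.753; Terreneuvian 538.8 − 521 = 17.8; Miocene 23.03 − 5.333 = 17.697; Cisuralian 298.9 − 273.01 = 25.89; Furongian 497 − 485.4 = 11.6; Oligocene 33.9 − 23.03 = 10.87; Lopingian 259.51 − 251.902 = 7.608.
Ranking these from longest: Cisuralian > Terreneuvian > Miocene > Guadalupian > Furongian > Oligocene > Lopingian > Pliocene.
Position 3 in that ranking is Miocene, which lasted 17.697 Myr.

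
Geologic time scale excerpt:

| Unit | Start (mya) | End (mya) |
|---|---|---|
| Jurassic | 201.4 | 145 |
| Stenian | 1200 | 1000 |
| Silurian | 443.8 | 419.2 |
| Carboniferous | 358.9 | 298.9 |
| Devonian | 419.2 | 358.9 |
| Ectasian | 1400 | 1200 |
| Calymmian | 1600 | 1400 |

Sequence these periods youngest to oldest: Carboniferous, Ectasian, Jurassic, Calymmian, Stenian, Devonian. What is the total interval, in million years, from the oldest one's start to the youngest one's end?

Jurassic, Carboniferous, Devonian, Stenian, Ectasian, Calymmian; total span 1455 Myr

From the excerpt: Carboniferous 358.9–298.9; Ectasian 1400–1200; Jurassic 201.4–145; Calymmian 1600–1400; Stenian 1200–1000; Devonian 419.2–358.9 (Ma).
Larger Ma is earlier, so the oldest is Calymmian and the youngest is Jurassic; youngest to oldest: Jurassic, Carboniferous, Devonian, Stenian, Ectasian, Calymmian.
Oldest start 1600 minus youngest end 145 gives 1455 Myr overall.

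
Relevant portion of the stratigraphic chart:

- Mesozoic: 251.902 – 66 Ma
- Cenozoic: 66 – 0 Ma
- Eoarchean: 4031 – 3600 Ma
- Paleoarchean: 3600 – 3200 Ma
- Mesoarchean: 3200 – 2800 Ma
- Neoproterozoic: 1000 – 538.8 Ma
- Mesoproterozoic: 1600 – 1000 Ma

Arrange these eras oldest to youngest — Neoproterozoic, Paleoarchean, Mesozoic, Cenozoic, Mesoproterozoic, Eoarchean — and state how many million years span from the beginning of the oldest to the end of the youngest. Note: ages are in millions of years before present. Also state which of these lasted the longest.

From the excerpt: Neoproterozoic 1000–538.8; Paleoarchean 3600–3200; Mesozoic 251.902–66; Cenozoic 66–0; Mesoproterozoic 1600–1000; Eoarchean 4031–3600 (Ma).
Larger Ma is earlier, so the oldest is Eoarchean and the youngest is Cenozoic; oldest to youngest: Eoarchean, Paleoarchean, Mesoproterozoic, Neoproterozoic, Mesozoic, Cenozoic.
Oldest start 4031 minus youngest end 0 gives 4031 Myr overall.
Individual lengths (start − end): Eoarchean 431; Mesozoic 185.902; Paleoarchean 400; Cenozoic 66; Mesoproterozoic 600; Neoproterozoic 461.2. The largest is Mesoproterozoic at 600 Myr.

Eoarchean, Paleoarchean, Mesoproterozoic, Neoproterozoic, Mesozoic, Cenozoic; total span 4031 Myr; longest is Mesoproterozoic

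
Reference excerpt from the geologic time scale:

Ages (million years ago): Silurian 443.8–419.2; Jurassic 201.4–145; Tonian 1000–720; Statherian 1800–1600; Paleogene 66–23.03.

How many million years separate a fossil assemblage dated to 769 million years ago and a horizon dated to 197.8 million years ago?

769 − 197.8 = 571.2 million years.

571.2 million years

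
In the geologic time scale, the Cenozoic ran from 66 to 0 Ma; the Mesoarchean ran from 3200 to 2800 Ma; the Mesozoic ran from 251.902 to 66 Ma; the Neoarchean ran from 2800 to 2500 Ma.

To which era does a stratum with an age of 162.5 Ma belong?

162.5 Ma lies between 251.902 and 66 Ma, so it falls in the Mesozoic.

Mesozoic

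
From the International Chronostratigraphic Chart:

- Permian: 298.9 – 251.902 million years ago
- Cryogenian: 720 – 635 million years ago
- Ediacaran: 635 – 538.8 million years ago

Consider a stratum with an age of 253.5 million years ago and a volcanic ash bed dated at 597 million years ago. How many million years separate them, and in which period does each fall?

Elapsed time: 597 − 253.5 = 343.5 Myr.
253.5 Ma lies within 298.9–251.902 Ma: Permian.
597 Ma lies within 635–538.8 Ma: Ediacaran.

343.5 million years apart; the first in the Permian, the second in the Ediacaran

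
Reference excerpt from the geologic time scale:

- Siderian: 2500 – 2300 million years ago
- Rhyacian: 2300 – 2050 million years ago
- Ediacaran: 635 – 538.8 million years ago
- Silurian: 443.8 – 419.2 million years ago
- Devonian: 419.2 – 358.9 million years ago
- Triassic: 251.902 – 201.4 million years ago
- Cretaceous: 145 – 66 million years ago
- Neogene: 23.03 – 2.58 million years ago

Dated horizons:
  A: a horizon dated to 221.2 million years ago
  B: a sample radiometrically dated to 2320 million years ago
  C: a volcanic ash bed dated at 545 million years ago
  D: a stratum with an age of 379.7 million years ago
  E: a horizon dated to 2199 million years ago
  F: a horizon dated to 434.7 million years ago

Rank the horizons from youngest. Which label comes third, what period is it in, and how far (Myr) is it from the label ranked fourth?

Smaller Ma means younger, so youngest first: A 221.2 < D 379.7 < F 434.7 < C 545 < E 2199 < B 2320.
Counting 3 along gives F (434.7 Ma); the excerpt puts that inside the Silurian, 443.8–419.2 Ma.
Next in line is C (545 Ma), and 545 − 434.7 = 110.3 Myr.

F, in the Silurian; 110.3 million years to C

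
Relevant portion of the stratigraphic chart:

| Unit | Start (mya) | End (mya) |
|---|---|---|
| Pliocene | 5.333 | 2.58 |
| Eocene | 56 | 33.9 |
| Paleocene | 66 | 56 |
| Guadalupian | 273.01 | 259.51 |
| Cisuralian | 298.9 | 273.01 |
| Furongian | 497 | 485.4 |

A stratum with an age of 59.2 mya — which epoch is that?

59.2 Ma lies between 66 and 56 Ma, so it falls in the Paleocene.

Paleocene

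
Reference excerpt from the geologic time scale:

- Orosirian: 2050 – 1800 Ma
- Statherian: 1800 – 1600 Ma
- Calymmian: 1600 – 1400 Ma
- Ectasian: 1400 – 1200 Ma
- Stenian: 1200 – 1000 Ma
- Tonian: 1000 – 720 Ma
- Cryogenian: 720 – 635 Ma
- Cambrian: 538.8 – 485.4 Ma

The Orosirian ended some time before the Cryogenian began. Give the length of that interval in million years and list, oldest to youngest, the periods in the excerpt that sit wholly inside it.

1080 million years; Statherian, Calymmian, Ectasian, Stenian, Tonian

End of Orosirian = 1800 Ma; start of Cryogenian = 720 Ma.
Gap = 1800 − 720 = 1080 Myr.
Periods wholly inside 1800–720 Ma: Statherian (1800–1600), Calymmian (1600–1400), Ectasian (1400–1200), Stenian (1200–1000), Tonian (1000–720).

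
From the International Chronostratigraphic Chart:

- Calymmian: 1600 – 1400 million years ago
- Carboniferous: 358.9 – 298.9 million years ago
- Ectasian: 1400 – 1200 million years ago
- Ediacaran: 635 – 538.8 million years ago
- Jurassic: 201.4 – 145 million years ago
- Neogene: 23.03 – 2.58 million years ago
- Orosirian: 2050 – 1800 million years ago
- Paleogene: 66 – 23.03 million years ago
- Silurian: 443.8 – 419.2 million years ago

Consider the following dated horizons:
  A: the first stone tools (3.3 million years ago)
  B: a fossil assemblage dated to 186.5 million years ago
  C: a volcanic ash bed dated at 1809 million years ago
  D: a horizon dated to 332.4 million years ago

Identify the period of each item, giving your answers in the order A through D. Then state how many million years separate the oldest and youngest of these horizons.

A — Neogene; B — Jurassic; C — Orosirian; D — Carboniferous; span 1805.7 million years

Match each age against the start–end ranges in the excerpt: A = 3.3 Ma → Neogene (23.03–2.58); B = 186.5 Ma → Jurassic (201.4–145); C = 1809 Ma → Orosirian (2050–1800); D = 332.4 Ma → Carboniferous (358.9–298.9).
The largest age is 1809 Ma and the smallest is 3.3 Ma; their difference is 1805.7 Myr.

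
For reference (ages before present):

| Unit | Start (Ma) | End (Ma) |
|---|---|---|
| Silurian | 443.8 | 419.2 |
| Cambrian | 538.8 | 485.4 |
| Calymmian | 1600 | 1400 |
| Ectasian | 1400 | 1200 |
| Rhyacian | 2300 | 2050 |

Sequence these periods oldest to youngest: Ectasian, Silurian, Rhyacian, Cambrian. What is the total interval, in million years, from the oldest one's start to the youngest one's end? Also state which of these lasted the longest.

Start ages (Ma): Rhyacian 2300, Ectasian 1400, Cambrian 538.8, Silurian 443.8.
Ordered oldest to youngest: Rhyacian, Ectasian, Cambrian, Silurian.
Span = 2300 − 419.2 = 1880.8 Myr.
Durations: Silurian 24.6, Ectasian 200, Cambrian 53.4, Rhyacian 250 → longest is Rhyacian (250 Myr).

Rhyacian, Ectasian, Cambrian, Silurian; total span 1880.8 Myr; longest is Rhyacian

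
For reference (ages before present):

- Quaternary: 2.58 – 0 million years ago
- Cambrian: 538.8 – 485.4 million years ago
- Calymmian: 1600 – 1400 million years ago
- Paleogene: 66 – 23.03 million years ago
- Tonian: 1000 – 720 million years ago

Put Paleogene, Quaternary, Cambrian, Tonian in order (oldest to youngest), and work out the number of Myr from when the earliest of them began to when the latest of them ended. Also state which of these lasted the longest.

Start ages (Ma): Tonian 1000, Cambrian 538.8, Paleogene 66, Quaternary 2.58.
Ordered oldest to youngest: Tonian, Cambrian, Paleogene, Quaternary.
Span = 1000 − 0 = 1000 Myr.
Durations: Quaternary 2.58, Tonian 280, Paleogene 42.97, Cambrian 53.4 → longest is Tonian (280 Myr).

Tonian, Cambrian, Paleogene, Quaternary; total span 1000 Myr; longest is Tonian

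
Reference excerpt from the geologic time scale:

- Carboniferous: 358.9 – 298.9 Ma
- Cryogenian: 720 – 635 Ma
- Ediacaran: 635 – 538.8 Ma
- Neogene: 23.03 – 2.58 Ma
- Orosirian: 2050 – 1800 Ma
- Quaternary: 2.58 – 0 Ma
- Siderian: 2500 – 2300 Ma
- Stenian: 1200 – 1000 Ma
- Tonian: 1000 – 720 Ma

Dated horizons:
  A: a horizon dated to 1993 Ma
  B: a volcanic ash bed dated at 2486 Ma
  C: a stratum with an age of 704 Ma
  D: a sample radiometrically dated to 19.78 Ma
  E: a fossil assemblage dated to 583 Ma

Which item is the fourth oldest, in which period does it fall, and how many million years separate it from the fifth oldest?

E, in the Ediacaran; 563.22 million years to D

Sorted oldest-first by Ma: B (2486), A (1993), C (704), E (583), D (19.78).
The fourth oldest is E at 583 Ma, which lies in 635–538.8 Ma: the Ediacaran.
The fifth oldest is D at 19.78 Ma; separation = |583 − 19.78| = 563.22 Myr.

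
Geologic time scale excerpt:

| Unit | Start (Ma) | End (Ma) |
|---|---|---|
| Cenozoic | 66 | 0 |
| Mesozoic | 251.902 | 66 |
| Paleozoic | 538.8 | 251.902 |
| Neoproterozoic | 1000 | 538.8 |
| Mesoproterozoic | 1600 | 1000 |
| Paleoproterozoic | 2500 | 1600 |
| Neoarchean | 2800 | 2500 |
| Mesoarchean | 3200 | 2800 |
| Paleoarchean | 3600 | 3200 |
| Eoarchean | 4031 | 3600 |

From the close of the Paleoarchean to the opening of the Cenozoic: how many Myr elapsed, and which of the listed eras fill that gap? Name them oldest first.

3134 million years; Mesoarchean, Neoarchean, Paleoproterozoic, Mesoproterozoic, Neoproterozoic, Paleozoic, Mesozoic

End of Paleoarchean = 3200 Ma; start of Cenozoic = 66 Ma.
Gap = 3200 − 66 = 3134 Myr.
Eras wholly inside 3200–66 Ma: Mesoarchean (3200–2800), Neoarchean (2800–2500), Paleoproterozoic (2500–1600), Mesoproterozoic (1600–1000), Neoproterozoic (1000–538.8), Paleozoic (538.8–251.902), Mesozoic (251.902–66).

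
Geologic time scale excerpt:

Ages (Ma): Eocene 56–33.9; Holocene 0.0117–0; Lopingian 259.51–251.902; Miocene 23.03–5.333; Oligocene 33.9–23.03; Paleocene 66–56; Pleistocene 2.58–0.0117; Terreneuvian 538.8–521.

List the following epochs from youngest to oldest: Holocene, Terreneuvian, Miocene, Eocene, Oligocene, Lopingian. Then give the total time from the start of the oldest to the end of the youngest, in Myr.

Holocene, Miocene, Oligocene, Eocene, Lopingian, Terreneuvian; total span 538.8 Myr

From the excerpt: Holocene 0.0117–0; Terreneuvian 538.8–521; Miocene 23.03–5.333; Eocene 56–33.9; Oligocene 33.9–23.03; Lopingian 259.51–251.902 (Ma).
Larger Ma is earlier, so the oldest is Terreneuvian and the youngest is Holocene; youngest to oldest: Holocene, Miocene, Oligocene, Eocene, Lopingian, Terreneuvian.
Oldest start 538.8 minus youngest end 0 gives 538.8 Myr overall.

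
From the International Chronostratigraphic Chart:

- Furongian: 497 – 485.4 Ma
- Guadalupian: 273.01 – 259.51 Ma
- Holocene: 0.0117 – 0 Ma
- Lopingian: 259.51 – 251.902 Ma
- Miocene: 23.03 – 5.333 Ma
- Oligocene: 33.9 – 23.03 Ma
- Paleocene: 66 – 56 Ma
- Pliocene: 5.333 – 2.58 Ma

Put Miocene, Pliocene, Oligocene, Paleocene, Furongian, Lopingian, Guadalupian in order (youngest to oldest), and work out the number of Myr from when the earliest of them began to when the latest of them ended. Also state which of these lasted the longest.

Pliocene → Miocene → Oligocene → Paleocene → Lopingian → Guadalupian → Furongian; total span 494.42 Myr; longest is Miocene

Start ages (Ma): Furongian 497, Guadalupian 273.01, Lopingian 259.51, Paleocene 66, Oligocene 33.9, Miocene 23.03, Pliocene 5.333.
Ordered youngest to oldest: Pliocene, Miocene, Oligocene, Paleocene, Lopingian, Guadalupian, Furongian.
Span = 497 − 2.58 = 494.42 Myr.
Durations: Miocene 17.697, Furongian 11.6, Pliocene 2.753, Lopingian 7.608, Paleocene 10, Guadalupian 13.5, Oligocene 10.87 → longest is Miocene (17.697 Myr).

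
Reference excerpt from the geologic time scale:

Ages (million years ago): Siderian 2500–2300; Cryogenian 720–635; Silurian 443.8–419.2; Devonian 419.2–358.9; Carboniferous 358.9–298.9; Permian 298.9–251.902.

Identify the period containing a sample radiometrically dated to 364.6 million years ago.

364.6 Ma lies between 419.2 and 358.9 Ma, so it falls in the Devonian.

Devonian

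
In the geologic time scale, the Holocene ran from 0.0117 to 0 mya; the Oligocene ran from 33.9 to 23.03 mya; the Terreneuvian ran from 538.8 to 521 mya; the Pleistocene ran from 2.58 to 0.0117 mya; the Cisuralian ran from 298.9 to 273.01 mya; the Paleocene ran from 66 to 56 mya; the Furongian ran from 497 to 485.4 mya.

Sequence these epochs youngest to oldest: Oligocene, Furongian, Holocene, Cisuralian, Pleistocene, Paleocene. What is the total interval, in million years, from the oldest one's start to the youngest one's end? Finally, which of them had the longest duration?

Holocene → Pleistocene → Oligocene → Paleocene → Cisuralian → Furongian; total span 497 Myr; longest is Cisuralian

From the excerpt: Oligocene 33.9–23.03; Furongian 497–485.4; Holocene 0.0117–0; Cisuralian 298.9–273.01; Pleistocene 2.58–0.0117; Paleocene 66–56 (Ma).
Larger Ma is earlier, so the oldest is Furongian and the youngest is Holocene; youngest to oldest: Holocene, Pleistocene, Oligocene, Paleocene, Cisuralian, Furongian.
Oldest start 497 minus youngest end 0 gives 497 Myr overall.
Individual lengths (start − end): Furongian 11.6; Holocene 0.0117; Paleocene 10; Cisuralian 25.89; Pleistocene 2.5683; Oligocene 10.87. The largest is Cisuralian at 25.89 Myr.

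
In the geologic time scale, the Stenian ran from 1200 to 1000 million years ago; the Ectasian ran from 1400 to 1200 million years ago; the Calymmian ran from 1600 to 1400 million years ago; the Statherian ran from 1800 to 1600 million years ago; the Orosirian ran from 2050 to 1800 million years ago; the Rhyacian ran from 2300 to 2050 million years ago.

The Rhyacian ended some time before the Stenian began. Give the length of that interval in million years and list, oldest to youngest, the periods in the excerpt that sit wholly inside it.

End of Rhyacian = 2050 Ma; start of Stenian = 1200 Ma.
Gap = 2050 − 1200 = 850 Myr.
Periods wholly inside 2050–1200 Ma: Orosirian (2050–1800), Statherian (1800–1600), Calymmian (1600–1400), Ectasian (1400–1200).

850 million years; Orosirian, Statherian, Calymmian, Ectasian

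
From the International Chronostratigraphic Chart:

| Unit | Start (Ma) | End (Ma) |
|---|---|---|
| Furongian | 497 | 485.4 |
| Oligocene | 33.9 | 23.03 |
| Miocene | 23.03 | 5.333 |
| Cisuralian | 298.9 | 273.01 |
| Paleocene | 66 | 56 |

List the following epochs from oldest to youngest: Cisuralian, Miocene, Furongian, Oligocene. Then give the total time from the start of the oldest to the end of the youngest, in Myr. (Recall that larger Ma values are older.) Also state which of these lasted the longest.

Furongian, Cisuralian, Oligocene, Miocene; total span 491.667 Myr; longest is Cisuralian

Start ages (Ma): Furongian 497, Cisuralian 298.9, Oligocene 33.9, Miocene 23.03.
Ordered oldest to youngest: Furongian, Cisuralian, Oligocene, Miocene.
Span = 497 − 5.333 = 491.667 Myr.
Durations: Furongian 11.6, Miocene 17.697, Cisuralian 25.89, Oligocene 10.87 → longest is Cisuralian (25.89 Myr).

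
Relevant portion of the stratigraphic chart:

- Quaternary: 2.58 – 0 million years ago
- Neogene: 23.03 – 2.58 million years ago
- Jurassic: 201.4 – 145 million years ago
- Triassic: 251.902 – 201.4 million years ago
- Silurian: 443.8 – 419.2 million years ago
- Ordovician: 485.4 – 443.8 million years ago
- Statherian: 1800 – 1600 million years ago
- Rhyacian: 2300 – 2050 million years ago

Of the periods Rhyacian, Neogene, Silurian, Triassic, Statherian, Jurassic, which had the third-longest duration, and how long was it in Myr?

Jurassic, 56.4 million years

Start − end for each: Rhyacian 2300 − 2050 = 250; Neogene 23.03 − 2.58 = 20.45; Silurian 443.8 − 419.2 = 24.6; Triassic 251.902 − 201.4 = 50.502; Statherian 1800 − 1600 = 200; Jurassic 201.4 − 145 = 56.4.
Ranking these from longest: Rhyacian > Statherian > Jurassic > Triassic > Silurian > Neogene.
Position 3 in that ranking is Jurassic, which lasted 56.4 Myr.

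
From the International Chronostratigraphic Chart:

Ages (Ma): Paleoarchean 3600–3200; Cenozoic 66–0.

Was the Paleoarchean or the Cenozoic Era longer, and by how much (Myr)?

Paleoarchean: 3600 − 3200 = 400 Myr.
Cenozoic: 66 − 0 = 66 Myr.
Difference: 400 − 66 = 334 Myr, so the Paleoarchean was longer.

Paleoarchean, by 334 million years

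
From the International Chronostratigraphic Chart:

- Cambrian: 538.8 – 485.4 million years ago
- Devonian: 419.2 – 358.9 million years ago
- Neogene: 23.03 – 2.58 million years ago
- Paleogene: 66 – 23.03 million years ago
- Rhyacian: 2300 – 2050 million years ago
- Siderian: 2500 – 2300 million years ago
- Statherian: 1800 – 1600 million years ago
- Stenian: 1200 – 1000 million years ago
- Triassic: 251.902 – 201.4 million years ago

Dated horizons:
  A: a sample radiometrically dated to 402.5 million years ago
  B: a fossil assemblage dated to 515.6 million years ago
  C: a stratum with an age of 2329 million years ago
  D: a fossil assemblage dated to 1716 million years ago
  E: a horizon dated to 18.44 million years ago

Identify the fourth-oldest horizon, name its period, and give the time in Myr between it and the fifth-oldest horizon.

A, in the Devonian; 384.06 million years to E

Sorted oldest-first by Ma: C (2329), D (1716), B (515.6), A (402.5), E (18.44).
The fourth oldest is A at 402.5 Ma, which lies in 419.2–358.9 Ma: the Devonian.
The fifth oldest is E at 18.44 Ma; separation = |402.5 − 18.44| = 384.06 Myr.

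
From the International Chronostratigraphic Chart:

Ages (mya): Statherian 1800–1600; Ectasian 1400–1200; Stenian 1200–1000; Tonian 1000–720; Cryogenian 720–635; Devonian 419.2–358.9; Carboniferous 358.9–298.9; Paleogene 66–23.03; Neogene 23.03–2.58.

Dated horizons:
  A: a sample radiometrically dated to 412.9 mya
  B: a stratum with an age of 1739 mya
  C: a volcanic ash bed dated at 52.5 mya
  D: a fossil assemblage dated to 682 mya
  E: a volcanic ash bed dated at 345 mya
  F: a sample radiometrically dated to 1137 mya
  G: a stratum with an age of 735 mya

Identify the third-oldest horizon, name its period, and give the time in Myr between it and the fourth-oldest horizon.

G, in the Tonian; 53 million years to D

Sorted oldest-first by Ma: B (1739), F (1137), G (735), D (682), A (412.9), E (345), C (52.5).
The third oldest is G at 735 Ma, which lies in 1000–720 Ma: the Tonian.
The fourth oldest is D at 682 Ma; separation = |735 − 682| = 53 Myr.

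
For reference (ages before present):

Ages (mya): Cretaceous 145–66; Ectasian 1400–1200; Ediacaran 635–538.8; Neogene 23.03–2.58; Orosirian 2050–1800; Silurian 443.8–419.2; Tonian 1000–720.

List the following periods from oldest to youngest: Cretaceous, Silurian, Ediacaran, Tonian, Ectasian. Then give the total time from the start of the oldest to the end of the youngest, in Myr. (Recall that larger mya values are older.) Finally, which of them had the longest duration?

From the excerpt: Cretaceous 145–66; Silurian 443.8–419.2; Ediacaran 635–538.8; Tonian 1000–720; Ectasian 1400–1200 (Ma).
Larger Ma is earlier, so the oldest is Ectasian and the youngest is Cretaceous; oldest to youngest: Ectasian, Tonian, Ediacaran, Silurian, Cretaceous.
Oldest start 1400 minus youngest end 66 gives 1334 Myr overall.
Individual lengths (start − end): Tonian 280; Ediacaran 96.2; Silurian 24.6; Cretaceous 79; Ectasian 200. The largest is Tonian at 280 Myr.

Ectasian, Tonian, Ediacaran, Silurian, Cretaceous; total span 1334 Myr; longest is Tonian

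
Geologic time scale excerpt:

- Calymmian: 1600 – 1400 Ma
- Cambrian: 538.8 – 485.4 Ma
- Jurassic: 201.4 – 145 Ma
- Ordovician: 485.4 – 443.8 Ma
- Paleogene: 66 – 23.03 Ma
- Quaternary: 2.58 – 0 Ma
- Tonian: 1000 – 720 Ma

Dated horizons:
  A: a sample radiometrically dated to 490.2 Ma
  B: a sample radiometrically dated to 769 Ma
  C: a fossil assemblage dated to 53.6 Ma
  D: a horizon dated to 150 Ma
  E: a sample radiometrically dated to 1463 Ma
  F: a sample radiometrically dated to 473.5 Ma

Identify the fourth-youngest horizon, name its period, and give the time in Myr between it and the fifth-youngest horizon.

Smaller Ma means younger, so youngest first: C 53.6 < D 150 < F 473.5 < A 490.2 < B 769 < E 1463.
Counting 4 along gives A (490.2 Ma); the excerpt puts that inside the Cambrian, 538.8–485.4 Ma.
Next in line is B (769 Ma), and 769 − 490.2 = 278.8 Myr.

A, in the Cambrian; 278.8 million years to B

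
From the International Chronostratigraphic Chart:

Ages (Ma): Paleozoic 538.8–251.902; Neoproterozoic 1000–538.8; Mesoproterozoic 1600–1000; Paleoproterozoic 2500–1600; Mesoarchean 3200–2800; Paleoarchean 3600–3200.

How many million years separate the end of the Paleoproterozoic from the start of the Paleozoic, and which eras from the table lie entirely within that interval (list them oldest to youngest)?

End of Paleoproterozoic = 1600 Ma; start of Paleozoic = 538.8 Ma.
Gap = 1600 − 538.8 = 1061.2 Myr.
Eras wholly inside 1600–538.8 Ma: Mesoproterozoic (1600–1000), Neoproterozoic (1000–538.8).

1061.2 million years; Mesoproterozoic, Neoproterozoic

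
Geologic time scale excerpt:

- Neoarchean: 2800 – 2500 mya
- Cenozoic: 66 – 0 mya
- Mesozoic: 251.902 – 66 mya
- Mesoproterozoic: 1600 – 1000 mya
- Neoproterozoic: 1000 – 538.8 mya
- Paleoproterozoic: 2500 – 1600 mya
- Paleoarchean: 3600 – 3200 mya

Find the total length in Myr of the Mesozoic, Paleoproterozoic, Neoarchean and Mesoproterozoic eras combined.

1985.902 million years

Each duration: Mesozoic = 185.902; Paleoproterozoic = 900; Neoarchean = 300; Mesoproterozoic = 600.
Sum: 185.902 + 900 + 300 + 600 = 1985.902 Myr.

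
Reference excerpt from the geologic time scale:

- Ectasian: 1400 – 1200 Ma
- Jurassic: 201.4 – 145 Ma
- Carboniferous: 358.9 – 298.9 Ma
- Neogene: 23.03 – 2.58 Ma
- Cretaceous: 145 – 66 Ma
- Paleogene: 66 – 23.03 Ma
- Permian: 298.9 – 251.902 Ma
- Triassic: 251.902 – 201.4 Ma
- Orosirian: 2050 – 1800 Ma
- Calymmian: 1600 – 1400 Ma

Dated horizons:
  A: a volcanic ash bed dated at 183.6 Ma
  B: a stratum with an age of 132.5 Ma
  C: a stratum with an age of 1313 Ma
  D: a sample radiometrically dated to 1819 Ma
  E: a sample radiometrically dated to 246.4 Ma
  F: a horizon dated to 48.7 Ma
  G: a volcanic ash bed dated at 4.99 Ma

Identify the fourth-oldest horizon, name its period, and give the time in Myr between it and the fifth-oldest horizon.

Larger Ma means older, so oldest first: D 1819 > C 1313 > E 246.4 > A 183.6 > B 132.5 > F 48.7 > G 4.99.
Counting 4 along gives A (183.6 Ma); the excerpt puts that inside the Jurassic, 201.4–145 Ma.
Next in line is B (132.5 Ma), and 183.6 − 132.5 = 51.1 Myr.

A, in the Jurassic; 51.1 million years to B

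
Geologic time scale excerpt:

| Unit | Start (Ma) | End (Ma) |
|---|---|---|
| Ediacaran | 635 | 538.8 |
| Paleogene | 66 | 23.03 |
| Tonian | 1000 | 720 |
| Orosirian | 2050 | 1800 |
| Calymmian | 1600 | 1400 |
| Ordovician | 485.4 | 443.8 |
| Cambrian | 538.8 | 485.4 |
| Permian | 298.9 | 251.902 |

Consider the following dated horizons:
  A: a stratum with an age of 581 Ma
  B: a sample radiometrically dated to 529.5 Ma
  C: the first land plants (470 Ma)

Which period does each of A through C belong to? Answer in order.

A — Ediacaran; B — Cambrian; C — Ordovician

Match each age against the start–end ranges in the excerpt: A = 581 Ma → Ediacaran (635–538.8); B = 529.5 Ma → Cambrian (538.8–485.4); C = 470 Ma → Ordovician (485.4–443.8).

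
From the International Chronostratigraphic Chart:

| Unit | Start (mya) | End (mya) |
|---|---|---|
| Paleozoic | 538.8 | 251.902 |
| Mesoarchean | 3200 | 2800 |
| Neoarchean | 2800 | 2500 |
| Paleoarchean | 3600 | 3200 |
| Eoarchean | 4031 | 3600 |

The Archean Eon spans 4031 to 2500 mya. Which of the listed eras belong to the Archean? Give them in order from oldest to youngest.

Eoarchean, Paleoarchean, Mesoarchean, Neoarchean

Eras with both bounds inside 4031–2500 Ma: Eoarchean (4031–3600), Paleoarchean (3600–3200), Mesoarchean (3200–2800), Neoarchean (2800–2500).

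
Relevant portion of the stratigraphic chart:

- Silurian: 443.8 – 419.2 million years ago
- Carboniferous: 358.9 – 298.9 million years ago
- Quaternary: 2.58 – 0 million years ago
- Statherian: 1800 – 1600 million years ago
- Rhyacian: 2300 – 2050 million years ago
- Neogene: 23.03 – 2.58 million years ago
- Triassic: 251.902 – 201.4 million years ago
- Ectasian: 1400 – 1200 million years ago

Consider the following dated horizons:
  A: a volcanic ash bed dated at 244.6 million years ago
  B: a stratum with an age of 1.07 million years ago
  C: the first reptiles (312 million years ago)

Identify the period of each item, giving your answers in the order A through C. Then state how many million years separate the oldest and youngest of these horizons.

Match each age against the start–end ranges in the excerpt: A = 244.6 Ma → Triassic (251.902–201.4); B = 1.07 Ma → Quaternary (2.58–0); C = 312 Ma → Carboniferous (358.9–298.9).
The largest age is 312 Ma and the smallest is 1.07 Ma; their difference is 310.93 Myr.

A — Triassic; B — Quaternary; C — Carboniferous; span 310.93 million years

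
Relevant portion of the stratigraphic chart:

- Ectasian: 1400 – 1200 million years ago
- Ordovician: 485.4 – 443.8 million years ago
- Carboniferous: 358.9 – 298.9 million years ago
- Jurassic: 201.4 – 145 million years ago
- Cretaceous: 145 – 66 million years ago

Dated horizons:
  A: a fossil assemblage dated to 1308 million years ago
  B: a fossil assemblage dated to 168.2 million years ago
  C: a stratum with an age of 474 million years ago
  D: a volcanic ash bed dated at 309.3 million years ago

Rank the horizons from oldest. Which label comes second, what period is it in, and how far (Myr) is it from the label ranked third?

C, in the Ordovician; 164.7 million years to D

Larger Ma means older, so oldest first: A 1308 > C 474 > D 309.3 > B 168.2.
Counting 2 along gives C (474 Ma); the excerpt puts that inside the Ordovician, 485.4–443.8 Ma.
Next in line is D (309.3 Ma), and 474 − 309.3 = 164.7 Myr.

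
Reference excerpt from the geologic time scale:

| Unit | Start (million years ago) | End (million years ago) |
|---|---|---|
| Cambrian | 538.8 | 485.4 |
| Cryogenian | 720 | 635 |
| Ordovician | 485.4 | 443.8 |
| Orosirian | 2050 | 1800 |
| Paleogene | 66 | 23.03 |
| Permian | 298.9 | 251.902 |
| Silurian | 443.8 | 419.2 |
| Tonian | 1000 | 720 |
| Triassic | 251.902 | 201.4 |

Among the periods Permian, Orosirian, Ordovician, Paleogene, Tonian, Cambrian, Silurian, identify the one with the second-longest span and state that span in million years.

Orosirian, 250 million years

Durations: Permian 46.998; Orosirian 250; Ordovician 41.6; Paleogene 42.97; Tonian 280; Cambrian 53.4; Silurian 24.6 Myr.
Sorted longest-first: Tonian (280), Orosirian (250), Cambrian (53.4), Permian (46.998), Paleogene (42.97), Ordovician (41.6), Silurian (24.6).
The second longest is Orosirian at 250 Myr.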